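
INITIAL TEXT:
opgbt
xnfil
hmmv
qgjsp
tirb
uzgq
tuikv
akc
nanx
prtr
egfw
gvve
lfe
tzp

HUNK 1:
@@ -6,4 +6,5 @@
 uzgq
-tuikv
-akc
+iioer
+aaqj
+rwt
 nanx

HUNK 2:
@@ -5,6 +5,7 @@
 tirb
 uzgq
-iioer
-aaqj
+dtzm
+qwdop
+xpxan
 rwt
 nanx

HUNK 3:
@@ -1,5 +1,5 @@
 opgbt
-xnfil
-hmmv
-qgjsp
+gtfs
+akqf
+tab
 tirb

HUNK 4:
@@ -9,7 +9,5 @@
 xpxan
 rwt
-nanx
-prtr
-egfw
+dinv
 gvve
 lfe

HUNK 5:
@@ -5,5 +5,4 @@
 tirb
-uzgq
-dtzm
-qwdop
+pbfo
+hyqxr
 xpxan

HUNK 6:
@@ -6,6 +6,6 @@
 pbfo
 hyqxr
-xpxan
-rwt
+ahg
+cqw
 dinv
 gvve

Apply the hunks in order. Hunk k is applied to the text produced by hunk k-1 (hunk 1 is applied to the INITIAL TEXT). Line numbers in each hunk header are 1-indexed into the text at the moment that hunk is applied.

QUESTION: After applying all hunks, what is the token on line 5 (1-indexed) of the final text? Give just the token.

Answer: tirb

Derivation:
Hunk 1: at line 6 remove [tuikv,akc] add [iioer,aaqj,rwt] -> 15 lines: opgbt xnfil hmmv qgjsp tirb uzgq iioer aaqj rwt nanx prtr egfw gvve lfe tzp
Hunk 2: at line 5 remove [iioer,aaqj] add [dtzm,qwdop,xpxan] -> 16 lines: opgbt xnfil hmmv qgjsp tirb uzgq dtzm qwdop xpxan rwt nanx prtr egfw gvve lfe tzp
Hunk 3: at line 1 remove [xnfil,hmmv,qgjsp] add [gtfs,akqf,tab] -> 16 lines: opgbt gtfs akqf tab tirb uzgq dtzm qwdop xpxan rwt nanx prtr egfw gvve lfe tzp
Hunk 4: at line 9 remove [nanx,prtr,egfw] add [dinv] -> 14 lines: opgbt gtfs akqf tab tirb uzgq dtzm qwdop xpxan rwt dinv gvve lfe tzp
Hunk 5: at line 5 remove [uzgq,dtzm,qwdop] add [pbfo,hyqxr] -> 13 lines: opgbt gtfs akqf tab tirb pbfo hyqxr xpxan rwt dinv gvve lfe tzp
Hunk 6: at line 6 remove [xpxan,rwt] add [ahg,cqw] -> 13 lines: opgbt gtfs akqf tab tirb pbfo hyqxr ahg cqw dinv gvve lfe tzp
Final line 5: tirb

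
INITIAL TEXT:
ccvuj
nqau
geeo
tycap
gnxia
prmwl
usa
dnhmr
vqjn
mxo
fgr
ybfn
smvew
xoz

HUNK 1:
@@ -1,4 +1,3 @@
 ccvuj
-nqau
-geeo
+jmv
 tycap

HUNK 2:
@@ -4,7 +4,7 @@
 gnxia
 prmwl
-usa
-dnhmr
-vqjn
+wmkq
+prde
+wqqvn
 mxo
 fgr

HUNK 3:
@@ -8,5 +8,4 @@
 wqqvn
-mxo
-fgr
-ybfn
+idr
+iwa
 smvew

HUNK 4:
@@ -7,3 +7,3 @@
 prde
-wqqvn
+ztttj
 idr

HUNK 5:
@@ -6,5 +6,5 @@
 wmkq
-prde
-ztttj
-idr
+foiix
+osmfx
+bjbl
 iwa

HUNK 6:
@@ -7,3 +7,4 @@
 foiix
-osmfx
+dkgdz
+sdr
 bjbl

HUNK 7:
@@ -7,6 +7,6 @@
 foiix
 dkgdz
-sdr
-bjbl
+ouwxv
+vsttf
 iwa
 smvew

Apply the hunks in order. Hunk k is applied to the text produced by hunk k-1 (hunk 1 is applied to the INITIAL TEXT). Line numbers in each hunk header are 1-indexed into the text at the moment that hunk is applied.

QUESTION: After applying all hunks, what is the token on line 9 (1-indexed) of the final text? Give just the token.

Answer: ouwxv

Derivation:
Hunk 1: at line 1 remove [nqau,geeo] add [jmv] -> 13 lines: ccvuj jmv tycap gnxia prmwl usa dnhmr vqjn mxo fgr ybfn smvew xoz
Hunk 2: at line 4 remove [usa,dnhmr,vqjn] add [wmkq,prde,wqqvn] -> 13 lines: ccvuj jmv tycap gnxia prmwl wmkq prde wqqvn mxo fgr ybfn smvew xoz
Hunk 3: at line 8 remove [mxo,fgr,ybfn] add [idr,iwa] -> 12 lines: ccvuj jmv tycap gnxia prmwl wmkq prde wqqvn idr iwa smvew xoz
Hunk 4: at line 7 remove [wqqvn] add [ztttj] -> 12 lines: ccvuj jmv tycap gnxia prmwl wmkq prde ztttj idr iwa smvew xoz
Hunk 5: at line 6 remove [prde,ztttj,idr] add [foiix,osmfx,bjbl] -> 12 lines: ccvuj jmv tycap gnxia prmwl wmkq foiix osmfx bjbl iwa smvew xoz
Hunk 6: at line 7 remove [osmfx] add [dkgdz,sdr] -> 13 lines: ccvuj jmv tycap gnxia prmwl wmkq foiix dkgdz sdr bjbl iwa smvew xoz
Hunk 7: at line 7 remove [sdr,bjbl] add [ouwxv,vsttf] -> 13 lines: ccvuj jmv tycap gnxia prmwl wmkq foiix dkgdz ouwxv vsttf iwa smvew xoz
Final line 9: ouwxv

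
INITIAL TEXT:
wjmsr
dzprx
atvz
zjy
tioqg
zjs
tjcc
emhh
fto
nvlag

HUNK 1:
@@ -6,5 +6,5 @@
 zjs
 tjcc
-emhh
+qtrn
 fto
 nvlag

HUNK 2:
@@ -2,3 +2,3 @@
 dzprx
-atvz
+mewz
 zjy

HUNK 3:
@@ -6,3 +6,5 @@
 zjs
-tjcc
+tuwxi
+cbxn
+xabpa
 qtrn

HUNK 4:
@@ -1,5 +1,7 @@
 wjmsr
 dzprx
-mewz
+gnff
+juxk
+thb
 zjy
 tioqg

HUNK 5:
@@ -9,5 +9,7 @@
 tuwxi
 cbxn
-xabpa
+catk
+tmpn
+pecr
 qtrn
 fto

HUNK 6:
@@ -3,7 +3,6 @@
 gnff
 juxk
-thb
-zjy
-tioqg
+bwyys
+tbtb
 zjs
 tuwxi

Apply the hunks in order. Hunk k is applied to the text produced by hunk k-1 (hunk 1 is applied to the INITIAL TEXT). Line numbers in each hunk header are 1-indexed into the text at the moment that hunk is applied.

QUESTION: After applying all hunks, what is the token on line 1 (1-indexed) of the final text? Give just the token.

Hunk 1: at line 6 remove [emhh] add [qtrn] -> 10 lines: wjmsr dzprx atvz zjy tioqg zjs tjcc qtrn fto nvlag
Hunk 2: at line 2 remove [atvz] add [mewz] -> 10 lines: wjmsr dzprx mewz zjy tioqg zjs tjcc qtrn fto nvlag
Hunk 3: at line 6 remove [tjcc] add [tuwxi,cbxn,xabpa] -> 12 lines: wjmsr dzprx mewz zjy tioqg zjs tuwxi cbxn xabpa qtrn fto nvlag
Hunk 4: at line 1 remove [mewz] add [gnff,juxk,thb] -> 14 lines: wjmsr dzprx gnff juxk thb zjy tioqg zjs tuwxi cbxn xabpa qtrn fto nvlag
Hunk 5: at line 9 remove [xabpa] add [catk,tmpn,pecr] -> 16 lines: wjmsr dzprx gnff juxk thb zjy tioqg zjs tuwxi cbxn catk tmpn pecr qtrn fto nvlag
Hunk 6: at line 3 remove [thb,zjy,tioqg] add [bwyys,tbtb] -> 15 lines: wjmsr dzprx gnff juxk bwyys tbtb zjs tuwxi cbxn catk tmpn pecr qtrn fto nvlag
Final line 1: wjmsr

Answer: wjmsr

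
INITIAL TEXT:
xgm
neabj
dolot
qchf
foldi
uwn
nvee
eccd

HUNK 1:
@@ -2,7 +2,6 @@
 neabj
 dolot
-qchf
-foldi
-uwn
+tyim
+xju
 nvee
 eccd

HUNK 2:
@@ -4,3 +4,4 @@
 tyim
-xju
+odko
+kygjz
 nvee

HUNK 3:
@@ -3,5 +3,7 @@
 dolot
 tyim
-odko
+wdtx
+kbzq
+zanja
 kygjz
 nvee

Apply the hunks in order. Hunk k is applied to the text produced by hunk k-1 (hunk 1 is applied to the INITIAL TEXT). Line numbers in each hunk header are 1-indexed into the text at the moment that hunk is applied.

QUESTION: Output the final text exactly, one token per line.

Hunk 1: at line 2 remove [qchf,foldi,uwn] add [tyim,xju] -> 7 lines: xgm neabj dolot tyim xju nvee eccd
Hunk 2: at line 4 remove [xju] add [odko,kygjz] -> 8 lines: xgm neabj dolot tyim odko kygjz nvee eccd
Hunk 3: at line 3 remove [odko] add [wdtx,kbzq,zanja] -> 10 lines: xgm neabj dolot tyim wdtx kbzq zanja kygjz nvee eccd

Answer: xgm
neabj
dolot
tyim
wdtx
kbzq
zanja
kygjz
nvee
eccd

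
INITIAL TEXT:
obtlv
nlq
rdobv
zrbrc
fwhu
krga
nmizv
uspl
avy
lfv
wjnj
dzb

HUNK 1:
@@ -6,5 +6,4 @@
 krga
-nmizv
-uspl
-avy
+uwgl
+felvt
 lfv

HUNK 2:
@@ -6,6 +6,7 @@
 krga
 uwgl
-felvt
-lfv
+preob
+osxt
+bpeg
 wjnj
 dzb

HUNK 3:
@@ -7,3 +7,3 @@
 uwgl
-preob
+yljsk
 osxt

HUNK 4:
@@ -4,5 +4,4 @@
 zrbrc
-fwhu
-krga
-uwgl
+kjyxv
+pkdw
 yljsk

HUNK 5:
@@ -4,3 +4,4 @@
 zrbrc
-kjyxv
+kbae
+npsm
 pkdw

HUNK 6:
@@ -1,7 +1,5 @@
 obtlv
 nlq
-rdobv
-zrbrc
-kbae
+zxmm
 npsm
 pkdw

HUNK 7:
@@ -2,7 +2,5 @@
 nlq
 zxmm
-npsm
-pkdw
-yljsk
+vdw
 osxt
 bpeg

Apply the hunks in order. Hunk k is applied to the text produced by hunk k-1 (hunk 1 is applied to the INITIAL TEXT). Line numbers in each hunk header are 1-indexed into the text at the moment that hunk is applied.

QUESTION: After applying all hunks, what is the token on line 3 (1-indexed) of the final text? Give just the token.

Answer: zxmm

Derivation:
Hunk 1: at line 6 remove [nmizv,uspl,avy] add [uwgl,felvt] -> 11 lines: obtlv nlq rdobv zrbrc fwhu krga uwgl felvt lfv wjnj dzb
Hunk 2: at line 6 remove [felvt,lfv] add [preob,osxt,bpeg] -> 12 lines: obtlv nlq rdobv zrbrc fwhu krga uwgl preob osxt bpeg wjnj dzb
Hunk 3: at line 7 remove [preob] add [yljsk] -> 12 lines: obtlv nlq rdobv zrbrc fwhu krga uwgl yljsk osxt bpeg wjnj dzb
Hunk 4: at line 4 remove [fwhu,krga,uwgl] add [kjyxv,pkdw] -> 11 lines: obtlv nlq rdobv zrbrc kjyxv pkdw yljsk osxt bpeg wjnj dzb
Hunk 5: at line 4 remove [kjyxv] add [kbae,npsm] -> 12 lines: obtlv nlq rdobv zrbrc kbae npsm pkdw yljsk osxt bpeg wjnj dzb
Hunk 6: at line 1 remove [rdobv,zrbrc,kbae] add [zxmm] -> 10 lines: obtlv nlq zxmm npsm pkdw yljsk osxt bpeg wjnj dzb
Hunk 7: at line 2 remove [npsm,pkdw,yljsk] add [vdw] -> 8 lines: obtlv nlq zxmm vdw osxt bpeg wjnj dzb
Final line 3: zxmm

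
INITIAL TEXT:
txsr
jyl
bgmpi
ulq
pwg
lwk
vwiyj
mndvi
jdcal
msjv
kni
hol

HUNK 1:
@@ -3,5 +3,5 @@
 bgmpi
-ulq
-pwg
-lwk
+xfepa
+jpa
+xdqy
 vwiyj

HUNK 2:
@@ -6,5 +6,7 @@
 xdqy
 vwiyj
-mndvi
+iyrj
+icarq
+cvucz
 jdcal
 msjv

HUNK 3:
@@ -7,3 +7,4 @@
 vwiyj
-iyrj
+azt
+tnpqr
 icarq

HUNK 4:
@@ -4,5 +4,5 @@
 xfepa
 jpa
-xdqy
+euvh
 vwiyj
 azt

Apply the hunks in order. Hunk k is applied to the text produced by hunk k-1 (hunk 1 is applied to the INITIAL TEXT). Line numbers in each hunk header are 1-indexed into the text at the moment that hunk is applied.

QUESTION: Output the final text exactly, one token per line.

Hunk 1: at line 3 remove [ulq,pwg,lwk] add [xfepa,jpa,xdqy] -> 12 lines: txsr jyl bgmpi xfepa jpa xdqy vwiyj mndvi jdcal msjv kni hol
Hunk 2: at line 6 remove [mndvi] add [iyrj,icarq,cvucz] -> 14 lines: txsr jyl bgmpi xfepa jpa xdqy vwiyj iyrj icarq cvucz jdcal msjv kni hol
Hunk 3: at line 7 remove [iyrj] add [azt,tnpqr] -> 15 lines: txsr jyl bgmpi xfepa jpa xdqy vwiyj azt tnpqr icarq cvucz jdcal msjv kni hol
Hunk 4: at line 4 remove [xdqy] add [euvh] -> 15 lines: txsr jyl bgmpi xfepa jpa euvh vwiyj azt tnpqr icarq cvucz jdcal msjv kni hol

Answer: txsr
jyl
bgmpi
xfepa
jpa
euvh
vwiyj
azt
tnpqr
icarq
cvucz
jdcal
msjv
kni
hol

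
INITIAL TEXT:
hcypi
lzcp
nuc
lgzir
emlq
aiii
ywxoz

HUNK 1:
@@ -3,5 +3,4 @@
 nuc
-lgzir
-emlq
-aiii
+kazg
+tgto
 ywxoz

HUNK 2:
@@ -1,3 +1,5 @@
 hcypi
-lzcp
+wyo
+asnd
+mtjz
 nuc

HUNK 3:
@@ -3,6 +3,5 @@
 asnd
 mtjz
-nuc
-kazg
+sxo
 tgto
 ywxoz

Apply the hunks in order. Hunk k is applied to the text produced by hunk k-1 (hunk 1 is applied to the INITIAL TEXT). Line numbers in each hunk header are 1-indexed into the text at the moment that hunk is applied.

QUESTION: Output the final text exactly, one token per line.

Hunk 1: at line 3 remove [lgzir,emlq,aiii] add [kazg,tgto] -> 6 lines: hcypi lzcp nuc kazg tgto ywxoz
Hunk 2: at line 1 remove [lzcp] add [wyo,asnd,mtjz] -> 8 lines: hcypi wyo asnd mtjz nuc kazg tgto ywxoz
Hunk 3: at line 3 remove [nuc,kazg] add [sxo] -> 7 lines: hcypi wyo asnd mtjz sxo tgto ywxoz

Answer: hcypi
wyo
asnd
mtjz
sxo
tgto
ywxoz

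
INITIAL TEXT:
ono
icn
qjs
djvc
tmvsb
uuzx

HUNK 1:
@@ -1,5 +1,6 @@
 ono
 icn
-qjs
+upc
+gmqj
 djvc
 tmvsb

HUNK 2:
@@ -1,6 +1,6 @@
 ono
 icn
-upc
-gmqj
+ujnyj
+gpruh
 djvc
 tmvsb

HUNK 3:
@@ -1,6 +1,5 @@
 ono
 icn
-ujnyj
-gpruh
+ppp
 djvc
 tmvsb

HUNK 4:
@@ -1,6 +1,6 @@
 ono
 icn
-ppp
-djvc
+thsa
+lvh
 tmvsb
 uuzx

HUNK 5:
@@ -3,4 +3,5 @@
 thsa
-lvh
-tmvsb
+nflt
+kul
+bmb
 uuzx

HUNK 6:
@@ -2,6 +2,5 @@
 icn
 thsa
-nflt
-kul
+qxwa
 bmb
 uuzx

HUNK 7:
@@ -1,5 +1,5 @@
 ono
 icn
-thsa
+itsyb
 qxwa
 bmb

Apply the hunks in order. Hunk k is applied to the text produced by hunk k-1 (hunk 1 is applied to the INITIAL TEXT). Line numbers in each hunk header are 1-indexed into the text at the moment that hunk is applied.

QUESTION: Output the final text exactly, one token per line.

Answer: ono
icn
itsyb
qxwa
bmb
uuzx

Derivation:
Hunk 1: at line 1 remove [qjs] add [upc,gmqj] -> 7 lines: ono icn upc gmqj djvc tmvsb uuzx
Hunk 2: at line 1 remove [upc,gmqj] add [ujnyj,gpruh] -> 7 lines: ono icn ujnyj gpruh djvc tmvsb uuzx
Hunk 3: at line 1 remove [ujnyj,gpruh] add [ppp] -> 6 lines: ono icn ppp djvc tmvsb uuzx
Hunk 4: at line 1 remove [ppp,djvc] add [thsa,lvh] -> 6 lines: ono icn thsa lvh tmvsb uuzx
Hunk 5: at line 3 remove [lvh,tmvsb] add [nflt,kul,bmb] -> 7 lines: ono icn thsa nflt kul bmb uuzx
Hunk 6: at line 2 remove [nflt,kul] add [qxwa] -> 6 lines: ono icn thsa qxwa bmb uuzx
Hunk 7: at line 1 remove [thsa] add [itsyb] -> 6 lines: ono icn itsyb qxwa bmb uuzx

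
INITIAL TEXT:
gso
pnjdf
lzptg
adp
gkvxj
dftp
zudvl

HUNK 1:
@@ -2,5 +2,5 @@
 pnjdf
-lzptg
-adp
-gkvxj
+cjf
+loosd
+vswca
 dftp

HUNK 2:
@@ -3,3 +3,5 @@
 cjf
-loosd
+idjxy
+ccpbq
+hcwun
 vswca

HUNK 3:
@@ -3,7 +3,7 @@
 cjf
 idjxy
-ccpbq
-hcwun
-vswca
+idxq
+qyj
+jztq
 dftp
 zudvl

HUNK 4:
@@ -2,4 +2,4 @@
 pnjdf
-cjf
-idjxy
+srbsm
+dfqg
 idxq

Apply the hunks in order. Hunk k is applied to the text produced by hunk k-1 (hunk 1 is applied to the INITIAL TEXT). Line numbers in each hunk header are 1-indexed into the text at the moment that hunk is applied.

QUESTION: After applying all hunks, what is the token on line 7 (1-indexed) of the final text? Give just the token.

Hunk 1: at line 2 remove [lzptg,adp,gkvxj] add [cjf,loosd,vswca] -> 7 lines: gso pnjdf cjf loosd vswca dftp zudvl
Hunk 2: at line 3 remove [loosd] add [idjxy,ccpbq,hcwun] -> 9 lines: gso pnjdf cjf idjxy ccpbq hcwun vswca dftp zudvl
Hunk 3: at line 3 remove [ccpbq,hcwun,vswca] add [idxq,qyj,jztq] -> 9 lines: gso pnjdf cjf idjxy idxq qyj jztq dftp zudvl
Hunk 4: at line 2 remove [cjf,idjxy] add [srbsm,dfqg] -> 9 lines: gso pnjdf srbsm dfqg idxq qyj jztq dftp zudvl
Final line 7: jztq

Answer: jztq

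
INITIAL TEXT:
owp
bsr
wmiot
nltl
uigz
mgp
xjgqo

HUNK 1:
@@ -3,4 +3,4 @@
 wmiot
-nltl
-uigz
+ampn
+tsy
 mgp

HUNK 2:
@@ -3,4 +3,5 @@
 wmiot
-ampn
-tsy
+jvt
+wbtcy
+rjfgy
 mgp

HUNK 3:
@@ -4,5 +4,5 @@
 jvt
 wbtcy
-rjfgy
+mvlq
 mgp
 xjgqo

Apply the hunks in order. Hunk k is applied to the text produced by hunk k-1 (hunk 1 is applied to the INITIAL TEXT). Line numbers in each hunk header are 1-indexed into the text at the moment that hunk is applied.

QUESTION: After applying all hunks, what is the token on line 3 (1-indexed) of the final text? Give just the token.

Hunk 1: at line 3 remove [nltl,uigz] add [ampn,tsy] -> 7 lines: owp bsr wmiot ampn tsy mgp xjgqo
Hunk 2: at line 3 remove [ampn,tsy] add [jvt,wbtcy,rjfgy] -> 8 lines: owp bsr wmiot jvt wbtcy rjfgy mgp xjgqo
Hunk 3: at line 4 remove [rjfgy] add [mvlq] -> 8 lines: owp bsr wmiot jvt wbtcy mvlq mgp xjgqo
Final line 3: wmiot

Answer: wmiot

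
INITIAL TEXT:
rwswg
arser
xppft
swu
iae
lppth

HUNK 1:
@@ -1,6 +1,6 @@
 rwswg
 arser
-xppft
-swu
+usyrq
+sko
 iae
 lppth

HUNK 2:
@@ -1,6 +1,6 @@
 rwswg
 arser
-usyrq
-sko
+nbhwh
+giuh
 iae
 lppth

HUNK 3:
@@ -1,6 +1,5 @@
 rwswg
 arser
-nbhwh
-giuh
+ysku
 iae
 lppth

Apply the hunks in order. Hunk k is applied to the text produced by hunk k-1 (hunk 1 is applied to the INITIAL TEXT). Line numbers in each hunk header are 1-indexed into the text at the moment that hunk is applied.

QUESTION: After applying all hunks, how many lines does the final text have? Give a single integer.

Hunk 1: at line 1 remove [xppft,swu] add [usyrq,sko] -> 6 lines: rwswg arser usyrq sko iae lppth
Hunk 2: at line 1 remove [usyrq,sko] add [nbhwh,giuh] -> 6 lines: rwswg arser nbhwh giuh iae lppth
Hunk 3: at line 1 remove [nbhwh,giuh] add [ysku] -> 5 lines: rwswg arser ysku iae lppth
Final line count: 5

Answer: 5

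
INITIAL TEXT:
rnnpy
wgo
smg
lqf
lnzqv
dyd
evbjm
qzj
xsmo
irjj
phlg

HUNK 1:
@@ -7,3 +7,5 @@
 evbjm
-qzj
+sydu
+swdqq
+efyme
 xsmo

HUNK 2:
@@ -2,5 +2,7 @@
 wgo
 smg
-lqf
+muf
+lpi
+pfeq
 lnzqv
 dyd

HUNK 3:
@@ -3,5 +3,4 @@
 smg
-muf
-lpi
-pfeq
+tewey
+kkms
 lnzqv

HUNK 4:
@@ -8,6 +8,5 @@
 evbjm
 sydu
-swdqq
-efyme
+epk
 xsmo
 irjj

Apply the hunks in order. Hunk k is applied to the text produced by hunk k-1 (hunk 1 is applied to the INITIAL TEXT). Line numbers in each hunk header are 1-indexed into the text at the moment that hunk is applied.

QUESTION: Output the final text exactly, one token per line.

Hunk 1: at line 7 remove [qzj] add [sydu,swdqq,efyme] -> 13 lines: rnnpy wgo smg lqf lnzqv dyd evbjm sydu swdqq efyme xsmo irjj phlg
Hunk 2: at line 2 remove [lqf] add [muf,lpi,pfeq] -> 15 lines: rnnpy wgo smg muf lpi pfeq lnzqv dyd evbjm sydu swdqq efyme xsmo irjj phlg
Hunk 3: at line 3 remove [muf,lpi,pfeq] add [tewey,kkms] -> 14 lines: rnnpy wgo smg tewey kkms lnzqv dyd evbjm sydu swdqq efyme xsmo irjj phlg
Hunk 4: at line 8 remove [swdqq,efyme] add [epk] -> 13 lines: rnnpy wgo smg tewey kkms lnzqv dyd evbjm sydu epk xsmo irjj phlg

Answer: rnnpy
wgo
smg
tewey
kkms
lnzqv
dyd
evbjm
sydu
epk
xsmo
irjj
phlg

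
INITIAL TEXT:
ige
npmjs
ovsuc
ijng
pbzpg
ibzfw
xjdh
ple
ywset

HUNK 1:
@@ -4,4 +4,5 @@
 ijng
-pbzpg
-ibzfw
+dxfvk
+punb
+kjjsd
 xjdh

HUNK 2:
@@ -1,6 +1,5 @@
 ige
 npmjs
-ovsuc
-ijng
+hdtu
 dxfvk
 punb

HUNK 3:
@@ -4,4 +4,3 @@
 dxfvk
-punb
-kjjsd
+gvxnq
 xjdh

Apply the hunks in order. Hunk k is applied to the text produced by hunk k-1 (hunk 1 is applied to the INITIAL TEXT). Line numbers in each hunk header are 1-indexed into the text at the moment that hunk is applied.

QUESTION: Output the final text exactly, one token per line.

Hunk 1: at line 4 remove [pbzpg,ibzfw] add [dxfvk,punb,kjjsd] -> 10 lines: ige npmjs ovsuc ijng dxfvk punb kjjsd xjdh ple ywset
Hunk 2: at line 1 remove [ovsuc,ijng] add [hdtu] -> 9 lines: ige npmjs hdtu dxfvk punb kjjsd xjdh ple ywset
Hunk 3: at line 4 remove [punb,kjjsd] add [gvxnq] -> 8 lines: ige npmjs hdtu dxfvk gvxnq xjdh ple ywset

Answer: ige
npmjs
hdtu
dxfvk
gvxnq
xjdh
ple
ywset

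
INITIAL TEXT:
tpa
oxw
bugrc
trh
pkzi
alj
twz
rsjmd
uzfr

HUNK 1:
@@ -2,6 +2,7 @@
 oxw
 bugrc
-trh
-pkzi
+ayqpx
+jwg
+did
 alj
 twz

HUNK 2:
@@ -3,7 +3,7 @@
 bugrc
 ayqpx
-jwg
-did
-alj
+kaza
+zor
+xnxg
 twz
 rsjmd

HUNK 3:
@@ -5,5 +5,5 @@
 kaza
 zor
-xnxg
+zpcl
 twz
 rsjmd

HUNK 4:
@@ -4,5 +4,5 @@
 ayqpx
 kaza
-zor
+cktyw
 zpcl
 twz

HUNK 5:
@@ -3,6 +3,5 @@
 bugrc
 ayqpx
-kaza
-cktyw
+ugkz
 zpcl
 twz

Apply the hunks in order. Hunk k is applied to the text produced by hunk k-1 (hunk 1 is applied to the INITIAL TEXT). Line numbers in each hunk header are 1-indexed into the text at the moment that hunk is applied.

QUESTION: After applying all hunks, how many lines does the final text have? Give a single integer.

Hunk 1: at line 2 remove [trh,pkzi] add [ayqpx,jwg,did] -> 10 lines: tpa oxw bugrc ayqpx jwg did alj twz rsjmd uzfr
Hunk 2: at line 3 remove [jwg,did,alj] add [kaza,zor,xnxg] -> 10 lines: tpa oxw bugrc ayqpx kaza zor xnxg twz rsjmd uzfr
Hunk 3: at line 5 remove [xnxg] add [zpcl] -> 10 lines: tpa oxw bugrc ayqpx kaza zor zpcl twz rsjmd uzfr
Hunk 4: at line 4 remove [zor] add [cktyw] -> 10 lines: tpa oxw bugrc ayqpx kaza cktyw zpcl twz rsjmd uzfr
Hunk 5: at line 3 remove [kaza,cktyw] add [ugkz] -> 9 lines: tpa oxw bugrc ayqpx ugkz zpcl twz rsjmd uzfr
Final line count: 9

Answer: 9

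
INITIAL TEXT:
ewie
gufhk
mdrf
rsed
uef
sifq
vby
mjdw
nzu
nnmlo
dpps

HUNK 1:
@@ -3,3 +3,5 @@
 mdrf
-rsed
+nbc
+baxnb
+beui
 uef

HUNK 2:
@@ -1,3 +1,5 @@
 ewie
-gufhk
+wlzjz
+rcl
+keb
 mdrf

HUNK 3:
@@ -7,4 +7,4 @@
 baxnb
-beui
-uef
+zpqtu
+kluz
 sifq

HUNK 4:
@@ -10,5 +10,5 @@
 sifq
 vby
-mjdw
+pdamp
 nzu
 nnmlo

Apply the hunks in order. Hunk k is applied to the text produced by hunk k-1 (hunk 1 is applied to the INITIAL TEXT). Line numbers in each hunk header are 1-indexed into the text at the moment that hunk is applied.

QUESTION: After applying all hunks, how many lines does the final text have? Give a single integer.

Answer: 15

Derivation:
Hunk 1: at line 3 remove [rsed] add [nbc,baxnb,beui] -> 13 lines: ewie gufhk mdrf nbc baxnb beui uef sifq vby mjdw nzu nnmlo dpps
Hunk 2: at line 1 remove [gufhk] add [wlzjz,rcl,keb] -> 15 lines: ewie wlzjz rcl keb mdrf nbc baxnb beui uef sifq vby mjdw nzu nnmlo dpps
Hunk 3: at line 7 remove [beui,uef] add [zpqtu,kluz] -> 15 lines: ewie wlzjz rcl keb mdrf nbc baxnb zpqtu kluz sifq vby mjdw nzu nnmlo dpps
Hunk 4: at line 10 remove [mjdw] add [pdamp] -> 15 lines: ewie wlzjz rcl keb mdrf nbc baxnb zpqtu kluz sifq vby pdamp nzu nnmlo dpps
Final line count: 15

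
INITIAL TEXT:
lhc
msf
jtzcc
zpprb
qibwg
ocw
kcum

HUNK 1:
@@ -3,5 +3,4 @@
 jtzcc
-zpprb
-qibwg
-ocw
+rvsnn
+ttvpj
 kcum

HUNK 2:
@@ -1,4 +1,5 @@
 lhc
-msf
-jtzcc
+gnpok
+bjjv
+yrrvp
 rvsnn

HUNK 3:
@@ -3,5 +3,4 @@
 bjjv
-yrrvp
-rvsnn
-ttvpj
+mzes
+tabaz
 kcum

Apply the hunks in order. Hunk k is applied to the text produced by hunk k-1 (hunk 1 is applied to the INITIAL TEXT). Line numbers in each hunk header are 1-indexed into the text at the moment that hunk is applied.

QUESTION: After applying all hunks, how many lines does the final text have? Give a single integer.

Hunk 1: at line 3 remove [zpprb,qibwg,ocw] add [rvsnn,ttvpj] -> 6 lines: lhc msf jtzcc rvsnn ttvpj kcum
Hunk 2: at line 1 remove [msf,jtzcc] add [gnpok,bjjv,yrrvp] -> 7 lines: lhc gnpok bjjv yrrvp rvsnn ttvpj kcum
Hunk 3: at line 3 remove [yrrvp,rvsnn,ttvpj] add [mzes,tabaz] -> 6 lines: lhc gnpok bjjv mzes tabaz kcum
Final line count: 6

Answer: 6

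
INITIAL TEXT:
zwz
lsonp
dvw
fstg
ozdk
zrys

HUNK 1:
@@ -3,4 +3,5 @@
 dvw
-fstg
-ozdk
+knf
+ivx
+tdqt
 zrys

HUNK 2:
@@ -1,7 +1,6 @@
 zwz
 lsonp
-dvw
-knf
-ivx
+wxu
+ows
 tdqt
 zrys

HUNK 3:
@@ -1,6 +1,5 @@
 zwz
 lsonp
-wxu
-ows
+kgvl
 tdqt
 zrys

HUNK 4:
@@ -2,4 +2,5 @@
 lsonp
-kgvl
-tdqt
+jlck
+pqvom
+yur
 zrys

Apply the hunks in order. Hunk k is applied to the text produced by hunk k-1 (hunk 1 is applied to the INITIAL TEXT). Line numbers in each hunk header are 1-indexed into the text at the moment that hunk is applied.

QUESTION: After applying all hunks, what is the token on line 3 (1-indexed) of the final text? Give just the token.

Answer: jlck

Derivation:
Hunk 1: at line 3 remove [fstg,ozdk] add [knf,ivx,tdqt] -> 7 lines: zwz lsonp dvw knf ivx tdqt zrys
Hunk 2: at line 1 remove [dvw,knf,ivx] add [wxu,ows] -> 6 lines: zwz lsonp wxu ows tdqt zrys
Hunk 3: at line 1 remove [wxu,ows] add [kgvl] -> 5 lines: zwz lsonp kgvl tdqt zrys
Hunk 4: at line 2 remove [kgvl,tdqt] add [jlck,pqvom,yur] -> 6 lines: zwz lsonp jlck pqvom yur zrys
Final line 3: jlck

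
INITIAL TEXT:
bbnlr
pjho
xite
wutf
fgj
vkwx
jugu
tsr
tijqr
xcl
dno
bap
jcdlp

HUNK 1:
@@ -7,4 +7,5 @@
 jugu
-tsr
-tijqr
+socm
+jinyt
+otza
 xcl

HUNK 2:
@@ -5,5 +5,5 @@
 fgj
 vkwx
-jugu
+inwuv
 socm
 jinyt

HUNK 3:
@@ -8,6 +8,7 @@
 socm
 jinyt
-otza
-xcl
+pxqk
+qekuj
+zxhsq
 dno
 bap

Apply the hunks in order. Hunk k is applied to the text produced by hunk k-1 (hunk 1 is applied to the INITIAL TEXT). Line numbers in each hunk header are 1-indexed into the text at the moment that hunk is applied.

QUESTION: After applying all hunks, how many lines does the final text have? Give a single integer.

Answer: 15

Derivation:
Hunk 1: at line 7 remove [tsr,tijqr] add [socm,jinyt,otza] -> 14 lines: bbnlr pjho xite wutf fgj vkwx jugu socm jinyt otza xcl dno bap jcdlp
Hunk 2: at line 5 remove [jugu] add [inwuv] -> 14 lines: bbnlr pjho xite wutf fgj vkwx inwuv socm jinyt otza xcl dno bap jcdlp
Hunk 3: at line 8 remove [otza,xcl] add [pxqk,qekuj,zxhsq] -> 15 lines: bbnlr pjho xite wutf fgj vkwx inwuv socm jinyt pxqk qekuj zxhsq dno bap jcdlp
Final line count: 15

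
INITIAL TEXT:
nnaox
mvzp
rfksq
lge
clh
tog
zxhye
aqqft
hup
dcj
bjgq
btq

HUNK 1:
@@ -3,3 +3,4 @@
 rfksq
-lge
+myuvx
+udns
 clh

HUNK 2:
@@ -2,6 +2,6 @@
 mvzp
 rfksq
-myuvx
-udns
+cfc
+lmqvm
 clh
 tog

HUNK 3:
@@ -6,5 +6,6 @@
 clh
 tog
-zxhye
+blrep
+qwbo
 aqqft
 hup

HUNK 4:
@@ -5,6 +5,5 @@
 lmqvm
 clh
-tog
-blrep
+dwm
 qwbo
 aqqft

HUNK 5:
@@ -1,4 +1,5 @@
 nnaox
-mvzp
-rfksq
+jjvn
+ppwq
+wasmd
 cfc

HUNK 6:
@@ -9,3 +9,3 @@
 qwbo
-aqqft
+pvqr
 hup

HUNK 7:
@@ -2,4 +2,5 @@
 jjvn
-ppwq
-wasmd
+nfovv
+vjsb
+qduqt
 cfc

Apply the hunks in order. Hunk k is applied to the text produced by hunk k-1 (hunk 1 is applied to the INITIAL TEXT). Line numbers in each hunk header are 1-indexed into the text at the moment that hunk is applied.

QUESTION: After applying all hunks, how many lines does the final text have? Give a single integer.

Hunk 1: at line 3 remove [lge] add [myuvx,udns] -> 13 lines: nnaox mvzp rfksq myuvx udns clh tog zxhye aqqft hup dcj bjgq btq
Hunk 2: at line 2 remove [myuvx,udns] add [cfc,lmqvm] -> 13 lines: nnaox mvzp rfksq cfc lmqvm clh tog zxhye aqqft hup dcj bjgq btq
Hunk 3: at line 6 remove [zxhye] add [blrep,qwbo] -> 14 lines: nnaox mvzp rfksq cfc lmqvm clh tog blrep qwbo aqqft hup dcj bjgq btq
Hunk 4: at line 5 remove [tog,blrep] add [dwm] -> 13 lines: nnaox mvzp rfksq cfc lmqvm clh dwm qwbo aqqft hup dcj bjgq btq
Hunk 5: at line 1 remove [mvzp,rfksq] add [jjvn,ppwq,wasmd] -> 14 lines: nnaox jjvn ppwq wasmd cfc lmqvm clh dwm qwbo aqqft hup dcj bjgq btq
Hunk 6: at line 9 remove [aqqft] add [pvqr] -> 14 lines: nnaox jjvn ppwq wasmd cfc lmqvm clh dwm qwbo pvqr hup dcj bjgq btq
Hunk 7: at line 2 remove [ppwq,wasmd] add [nfovv,vjsb,qduqt] -> 15 lines: nnaox jjvn nfovv vjsb qduqt cfc lmqvm clh dwm qwbo pvqr hup dcj bjgq btq
Final line count: 15

Answer: 15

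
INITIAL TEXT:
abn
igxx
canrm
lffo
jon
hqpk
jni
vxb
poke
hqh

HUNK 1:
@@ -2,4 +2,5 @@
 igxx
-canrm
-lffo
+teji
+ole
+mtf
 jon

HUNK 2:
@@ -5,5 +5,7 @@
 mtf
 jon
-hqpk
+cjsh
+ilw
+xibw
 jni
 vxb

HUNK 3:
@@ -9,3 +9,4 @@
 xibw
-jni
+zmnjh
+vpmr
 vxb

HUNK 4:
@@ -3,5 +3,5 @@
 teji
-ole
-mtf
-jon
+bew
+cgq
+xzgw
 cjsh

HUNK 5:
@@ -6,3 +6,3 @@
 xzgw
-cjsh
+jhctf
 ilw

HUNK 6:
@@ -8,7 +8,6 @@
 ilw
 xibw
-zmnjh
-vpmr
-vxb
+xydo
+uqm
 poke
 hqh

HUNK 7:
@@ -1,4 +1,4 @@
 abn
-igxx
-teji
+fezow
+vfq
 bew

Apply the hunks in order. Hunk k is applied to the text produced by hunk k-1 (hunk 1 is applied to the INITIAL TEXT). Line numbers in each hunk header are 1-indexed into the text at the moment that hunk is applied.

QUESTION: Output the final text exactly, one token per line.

Answer: abn
fezow
vfq
bew
cgq
xzgw
jhctf
ilw
xibw
xydo
uqm
poke
hqh

Derivation:
Hunk 1: at line 2 remove [canrm,lffo] add [teji,ole,mtf] -> 11 lines: abn igxx teji ole mtf jon hqpk jni vxb poke hqh
Hunk 2: at line 5 remove [hqpk] add [cjsh,ilw,xibw] -> 13 lines: abn igxx teji ole mtf jon cjsh ilw xibw jni vxb poke hqh
Hunk 3: at line 9 remove [jni] add [zmnjh,vpmr] -> 14 lines: abn igxx teji ole mtf jon cjsh ilw xibw zmnjh vpmr vxb poke hqh
Hunk 4: at line 3 remove [ole,mtf,jon] add [bew,cgq,xzgw] -> 14 lines: abn igxx teji bew cgq xzgw cjsh ilw xibw zmnjh vpmr vxb poke hqh
Hunk 5: at line 6 remove [cjsh] add [jhctf] -> 14 lines: abn igxx teji bew cgq xzgw jhctf ilw xibw zmnjh vpmr vxb poke hqh
Hunk 6: at line 8 remove [zmnjh,vpmr,vxb] add [xydo,uqm] -> 13 lines: abn igxx teji bew cgq xzgw jhctf ilw xibw xydo uqm poke hqh
Hunk 7: at line 1 remove [igxx,teji] add [fezow,vfq] -> 13 lines: abn fezow vfq bew cgq xzgw jhctf ilw xibw xydo uqm poke hqh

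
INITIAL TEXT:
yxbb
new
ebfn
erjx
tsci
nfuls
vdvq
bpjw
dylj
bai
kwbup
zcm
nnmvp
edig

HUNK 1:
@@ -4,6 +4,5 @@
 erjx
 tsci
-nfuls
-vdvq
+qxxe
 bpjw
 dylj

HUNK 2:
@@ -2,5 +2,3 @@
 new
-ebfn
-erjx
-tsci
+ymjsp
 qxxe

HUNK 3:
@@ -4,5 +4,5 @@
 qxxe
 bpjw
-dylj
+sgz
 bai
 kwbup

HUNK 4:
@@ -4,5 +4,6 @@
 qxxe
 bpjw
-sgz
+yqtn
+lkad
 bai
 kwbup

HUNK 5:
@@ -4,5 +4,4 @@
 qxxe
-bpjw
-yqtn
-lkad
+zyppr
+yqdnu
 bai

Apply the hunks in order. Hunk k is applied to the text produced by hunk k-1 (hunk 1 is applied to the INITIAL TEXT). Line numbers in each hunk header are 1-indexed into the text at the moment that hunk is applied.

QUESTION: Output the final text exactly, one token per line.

Answer: yxbb
new
ymjsp
qxxe
zyppr
yqdnu
bai
kwbup
zcm
nnmvp
edig

Derivation:
Hunk 1: at line 4 remove [nfuls,vdvq] add [qxxe] -> 13 lines: yxbb new ebfn erjx tsci qxxe bpjw dylj bai kwbup zcm nnmvp edig
Hunk 2: at line 2 remove [ebfn,erjx,tsci] add [ymjsp] -> 11 lines: yxbb new ymjsp qxxe bpjw dylj bai kwbup zcm nnmvp edig
Hunk 3: at line 4 remove [dylj] add [sgz] -> 11 lines: yxbb new ymjsp qxxe bpjw sgz bai kwbup zcm nnmvp edig
Hunk 4: at line 4 remove [sgz] add [yqtn,lkad] -> 12 lines: yxbb new ymjsp qxxe bpjw yqtn lkad bai kwbup zcm nnmvp edig
Hunk 5: at line 4 remove [bpjw,yqtn,lkad] add [zyppr,yqdnu] -> 11 lines: yxbb new ymjsp qxxe zyppr yqdnu bai kwbup zcm nnmvp edig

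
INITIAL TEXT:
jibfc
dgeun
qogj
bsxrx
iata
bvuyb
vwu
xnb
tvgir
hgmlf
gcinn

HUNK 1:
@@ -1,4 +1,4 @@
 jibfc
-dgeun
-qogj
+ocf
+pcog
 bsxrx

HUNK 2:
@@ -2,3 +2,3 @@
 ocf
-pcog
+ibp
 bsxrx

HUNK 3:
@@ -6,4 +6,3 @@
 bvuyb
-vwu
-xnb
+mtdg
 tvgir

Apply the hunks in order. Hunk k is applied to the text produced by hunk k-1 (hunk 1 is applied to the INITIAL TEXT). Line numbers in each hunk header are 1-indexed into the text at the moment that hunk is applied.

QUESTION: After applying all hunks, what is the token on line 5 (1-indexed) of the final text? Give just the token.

Hunk 1: at line 1 remove [dgeun,qogj] add [ocf,pcog] -> 11 lines: jibfc ocf pcog bsxrx iata bvuyb vwu xnb tvgir hgmlf gcinn
Hunk 2: at line 2 remove [pcog] add [ibp] -> 11 lines: jibfc ocf ibp bsxrx iata bvuyb vwu xnb tvgir hgmlf gcinn
Hunk 3: at line 6 remove [vwu,xnb] add [mtdg] -> 10 lines: jibfc ocf ibp bsxrx iata bvuyb mtdg tvgir hgmlf gcinn
Final line 5: iata

Answer: iata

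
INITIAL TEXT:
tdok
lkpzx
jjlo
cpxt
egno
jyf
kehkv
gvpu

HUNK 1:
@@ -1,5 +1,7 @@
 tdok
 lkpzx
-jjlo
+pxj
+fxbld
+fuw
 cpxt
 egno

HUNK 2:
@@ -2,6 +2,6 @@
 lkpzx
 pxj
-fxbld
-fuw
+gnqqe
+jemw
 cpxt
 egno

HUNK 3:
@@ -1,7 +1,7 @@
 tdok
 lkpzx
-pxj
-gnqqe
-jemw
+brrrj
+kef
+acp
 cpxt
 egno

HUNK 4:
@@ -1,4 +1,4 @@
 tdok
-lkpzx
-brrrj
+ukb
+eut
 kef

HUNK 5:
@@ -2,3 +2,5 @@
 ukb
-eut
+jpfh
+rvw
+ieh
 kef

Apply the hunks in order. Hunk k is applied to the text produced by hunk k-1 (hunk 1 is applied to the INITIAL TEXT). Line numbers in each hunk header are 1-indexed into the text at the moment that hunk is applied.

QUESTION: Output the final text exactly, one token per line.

Hunk 1: at line 1 remove [jjlo] add [pxj,fxbld,fuw] -> 10 lines: tdok lkpzx pxj fxbld fuw cpxt egno jyf kehkv gvpu
Hunk 2: at line 2 remove [fxbld,fuw] add [gnqqe,jemw] -> 10 lines: tdok lkpzx pxj gnqqe jemw cpxt egno jyf kehkv gvpu
Hunk 3: at line 1 remove [pxj,gnqqe,jemw] add [brrrj,kef,acp] -> 10 lines: tdok lkpzx brrrj kef acp cpxt egno jyf kehkv gvpu
Hunk 4: at line 1 remove [lkpzx,brrrj] add [ukb,eut] -> 10 lines: tdok ukb eut kef acp cpxt egno jyf kehkv gvpu
Hunk 5: at line 2 remove [eut] add [jpfh,rvw,ieh] -> 12 lines: tdok ukb jpfh rvw ieh kef acp cpxt egno jyf kehkv gvpu

Answer: tdok
ukb
jpfh
rvw
ieh
kef
acp
cpxt
egno
jyf
kehkv
gvpu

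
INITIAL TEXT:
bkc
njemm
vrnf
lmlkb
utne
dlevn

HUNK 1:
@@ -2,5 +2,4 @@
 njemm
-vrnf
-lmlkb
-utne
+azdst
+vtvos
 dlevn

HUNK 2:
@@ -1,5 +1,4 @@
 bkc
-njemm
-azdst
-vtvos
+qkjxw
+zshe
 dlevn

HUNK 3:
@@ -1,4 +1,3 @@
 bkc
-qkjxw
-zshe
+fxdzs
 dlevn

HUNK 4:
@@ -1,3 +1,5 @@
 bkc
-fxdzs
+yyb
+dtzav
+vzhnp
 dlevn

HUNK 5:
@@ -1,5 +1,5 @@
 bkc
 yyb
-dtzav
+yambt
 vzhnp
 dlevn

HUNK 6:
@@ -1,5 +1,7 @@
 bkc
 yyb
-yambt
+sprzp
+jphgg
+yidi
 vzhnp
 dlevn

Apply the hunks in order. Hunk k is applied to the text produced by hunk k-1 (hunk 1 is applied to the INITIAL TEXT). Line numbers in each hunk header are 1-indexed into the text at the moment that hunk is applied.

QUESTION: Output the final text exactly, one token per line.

Answer: bkc
yyb
sprzp
jphgg
yidi
vzhnp
dlevn

Derivation:
Hunk 1: at line 2 remove [vrnf,lmlkb,utne] add [azdst,vtvos] -> 5 lines: bkc njemm azdst vtvos dlevn
Hunk 2: at line 1 remove [njemm,azdst,vtvos] add [qkjxw,zshe] -> 4 lines: bkc qkjxw zshe dlevn
Hunk 3: at line 1 remove [qkjxw,zshe] add [fxdzs] -> 3 lines: bkc fxdzs dlevn
Hunk 4: at line 1 remove [fxdzs] add [yyb,dtzav,vzhnp] -> 5 lines: bkc yyb dtzav vzhnp dlevn
Hunk 5: at line 1 remove [dtzav] add [yambt] -> 5 lines: bkc yyb yambt vzhnp dlevn
Hunk 6: at line 1 remove [yambt] add [sprzp,jphgg,yidi] -> 7 lines: bkc yyb sprzp jphgg yidi vzhnp dlevn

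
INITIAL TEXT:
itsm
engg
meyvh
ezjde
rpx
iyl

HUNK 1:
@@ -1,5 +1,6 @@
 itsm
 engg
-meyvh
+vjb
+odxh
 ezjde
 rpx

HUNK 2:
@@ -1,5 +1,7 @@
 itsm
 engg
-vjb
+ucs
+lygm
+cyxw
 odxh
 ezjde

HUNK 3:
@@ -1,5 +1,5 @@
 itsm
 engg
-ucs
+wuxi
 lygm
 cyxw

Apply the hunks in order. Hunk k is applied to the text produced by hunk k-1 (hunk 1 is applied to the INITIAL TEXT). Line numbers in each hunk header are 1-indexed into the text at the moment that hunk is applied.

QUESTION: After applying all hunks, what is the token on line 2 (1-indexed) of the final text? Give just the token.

Answer: engg

Derivation:
Hunk 1: at line 1 remove [meyvh] add [vjb,odxh] -> 7 lines: itsm engg vjb odxh ezjde rpx iyl
Hunk 2: at line 1 remove [vjb] add [ucs,lygm,cyxw] -> 9 lines: itsm engg ucs lygm cyxw odxh ezjde rpx iyl
Hunk 3: at line 1 remove [ucs] add [wuxi] -> 9 lines: itsm engg wuxi lygm cyxw odxh ezjde rpx iyl
Final line 2: engg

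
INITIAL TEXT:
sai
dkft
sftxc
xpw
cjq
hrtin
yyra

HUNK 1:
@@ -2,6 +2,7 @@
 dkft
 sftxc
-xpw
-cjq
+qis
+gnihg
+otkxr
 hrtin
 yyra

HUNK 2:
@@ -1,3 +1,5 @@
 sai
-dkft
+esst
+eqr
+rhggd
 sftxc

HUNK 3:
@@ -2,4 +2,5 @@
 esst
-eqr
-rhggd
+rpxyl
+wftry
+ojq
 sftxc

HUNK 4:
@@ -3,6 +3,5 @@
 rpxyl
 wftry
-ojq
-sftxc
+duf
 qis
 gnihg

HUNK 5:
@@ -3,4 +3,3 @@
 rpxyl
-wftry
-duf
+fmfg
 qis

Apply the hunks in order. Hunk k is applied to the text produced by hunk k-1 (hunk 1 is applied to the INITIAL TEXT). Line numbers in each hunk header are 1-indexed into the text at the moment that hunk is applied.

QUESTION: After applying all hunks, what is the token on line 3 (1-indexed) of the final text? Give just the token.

Hunk 1: at line 2 remove [xpw,cjq] add [qis,gnihg,otkxr] -> 8 lines: sai dkft sftxc qis gnihg otkxr hrtin yyra
Hunk 2: at line 1 remove [dkft] add [esst,eqr,rhggd] -> 10 lines: sai esst eqr rhggd sftxc qis gnihg otkxr hrtin yyra
Hunk 3: at line 2 remove [eqr,rhggd] add [rpxyl,wftry,ojq] -> 11 lines: sai esst rpxyl wftry ojq sftxc qis gnihg otkxr hrtin yyra
Hunk 4: at line 3 remove [ojq,sftxc] add [duf] -> 10 lines: sai esst rpxyl wftry duf qis gnihg otkxr hrtin yyra
Hunk 5: at line 3 remove [wftry,duf] add [fmfg] -> 9 lines: sai esst rpxyl fmfg qis gnihg otkxr hrtin yyra
Final line 3: rpxyl

Answer: rpxyl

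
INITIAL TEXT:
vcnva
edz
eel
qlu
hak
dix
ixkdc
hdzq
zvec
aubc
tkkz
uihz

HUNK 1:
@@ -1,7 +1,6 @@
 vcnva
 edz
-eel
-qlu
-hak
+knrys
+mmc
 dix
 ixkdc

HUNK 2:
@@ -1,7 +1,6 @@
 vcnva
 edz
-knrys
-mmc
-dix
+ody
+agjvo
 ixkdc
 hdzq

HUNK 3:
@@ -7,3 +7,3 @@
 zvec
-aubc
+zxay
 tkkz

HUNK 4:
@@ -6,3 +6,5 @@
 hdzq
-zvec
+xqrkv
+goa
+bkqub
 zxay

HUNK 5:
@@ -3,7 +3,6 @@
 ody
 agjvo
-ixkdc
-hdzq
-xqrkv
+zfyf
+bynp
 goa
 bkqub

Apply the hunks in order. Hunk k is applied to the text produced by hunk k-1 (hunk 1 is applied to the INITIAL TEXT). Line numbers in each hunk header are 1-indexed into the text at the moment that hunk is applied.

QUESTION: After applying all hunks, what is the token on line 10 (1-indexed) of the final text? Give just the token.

Hunk 1: at line 1 remove [eel,qlu,hak] add [knrys,mmc] -> 11 lines: vcnva edz knrys mmc dix ixkdc hdzq zvec aubc tkkz uihz
Hunk 2: at line 1 remove [knrys,mmc,dix] add [ody,agjvo] -> 10 lines: vcnva edz ody agjvo ixkdc hdzq zvec aubc tkkz uihz
Hunk 3: at line 7 remove [aubc] add [zxay] -> 10 lines: vcnva edz ody agjvo ixkdc hdzq zvec zxay tkkz uihz
Hunk 4: at line 6 remove [zvec] add [xqrkv,goa,bkqub] -> 12 lines: vcnva edz ody agjvo ixkdc hdzq xqrkv goa bkqub zxay tkkz uihz
Hunk 5: at line 3 remove [ixkdc,hdzq,xqrkv] add [zfyf,bynp] -> 11 lines: vcnva edz ody agjvo zfyf bynp goa bkqub zxay tkkz uihz
Final line 10: tkkz

Answer: tkkz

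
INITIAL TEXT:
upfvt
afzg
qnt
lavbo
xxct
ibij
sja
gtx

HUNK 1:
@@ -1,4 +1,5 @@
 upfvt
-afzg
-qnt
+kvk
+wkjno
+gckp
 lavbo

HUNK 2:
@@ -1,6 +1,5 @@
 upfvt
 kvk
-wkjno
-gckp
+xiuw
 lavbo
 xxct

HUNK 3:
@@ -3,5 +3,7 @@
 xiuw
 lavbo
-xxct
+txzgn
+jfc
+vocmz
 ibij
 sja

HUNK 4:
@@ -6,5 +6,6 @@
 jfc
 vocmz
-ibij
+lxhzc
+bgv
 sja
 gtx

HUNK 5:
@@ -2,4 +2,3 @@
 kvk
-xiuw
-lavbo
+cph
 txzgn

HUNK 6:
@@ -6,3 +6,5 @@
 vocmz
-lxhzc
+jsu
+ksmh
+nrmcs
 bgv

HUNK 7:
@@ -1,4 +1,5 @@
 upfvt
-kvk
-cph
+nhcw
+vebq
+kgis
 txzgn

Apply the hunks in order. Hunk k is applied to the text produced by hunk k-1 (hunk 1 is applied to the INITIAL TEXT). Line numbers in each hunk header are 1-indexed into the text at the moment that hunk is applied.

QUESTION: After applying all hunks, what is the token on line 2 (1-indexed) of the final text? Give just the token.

Answer: nhcw

Derivation:
Hunk 1: at line 1 remove [afzg,qnt] add [kvk,wkjno,gckp] -> 9 lines: upfvt kvk wkjno gckp lavbo xxct ibij sja gtx
Hunk 2: at line 1 remove [wkjno,gckp] add [xiuw] -> 8 lines: upfvt kvk xiuw lavbo xxct ibij sja gtx
Hunk 3: at line 3 remove [xxct] add [txzgn,jfc,vocmz] -> 10 lines: upfvt kvk xiuw lavbo txzgn jfc vocmz ibij sja gtx
Hunk 4: at line 6 remove [ibij] add [lxhzc,bgv] -> 11 lines: upfvt kvk xiuw lavbo txzgn jfc vocmz lxhzc bgv sja gtx
Hunk 5: at line 2 remove [xiuw,lavbo] add [cph] -> 10 lines: upfvt kvk cph txzgn jfc vocmz lxhzc bgv sja gtx
Hunk 6: at line 6 remove [lxhzc] add [jsu,ksmh,nrmcs] -> 12 lines: upfvt kvk cph txzgn jfc vocmz jsu ksmh nrmcs bgv sja gtx
Hunk 7: at line 1 remove [kvk,cph] add [nhcw,vebq,kgis] -> 13 lines: upfvt nhcw vebq kgis txzgn jfc vocmz jsu ksmh nrmcs bgv sja gtx
Final line 2: nhcw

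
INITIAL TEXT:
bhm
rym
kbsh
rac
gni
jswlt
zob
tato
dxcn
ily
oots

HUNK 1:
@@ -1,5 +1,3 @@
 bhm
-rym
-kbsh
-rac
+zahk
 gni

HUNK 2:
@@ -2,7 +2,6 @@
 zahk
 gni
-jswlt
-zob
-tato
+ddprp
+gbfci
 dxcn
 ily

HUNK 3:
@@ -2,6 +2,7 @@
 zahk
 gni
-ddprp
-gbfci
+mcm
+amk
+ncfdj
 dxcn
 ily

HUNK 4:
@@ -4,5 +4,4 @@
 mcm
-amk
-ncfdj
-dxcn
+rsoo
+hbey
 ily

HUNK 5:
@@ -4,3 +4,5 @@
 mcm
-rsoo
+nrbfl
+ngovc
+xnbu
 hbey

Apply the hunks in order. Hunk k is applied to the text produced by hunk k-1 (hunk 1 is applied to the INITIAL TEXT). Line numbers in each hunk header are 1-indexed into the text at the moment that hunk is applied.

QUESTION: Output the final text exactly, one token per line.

Hunk 1: at line 1 remove [rym,kbsh,rac] add [zahk] -> 9 lines: bhm zahk gni jswlt zob tato dxcn ily oots
Hunk 2: at line 2 remove [jswlt,zob,tato] add [ddprp,gbfci] -> 8 lines: bhm zahk gni ddprp gbfci dxcn ily oots
Hunk 3: at line 2 remove [ddprp,gbfci] add [mcm,amk,ncfdj] -> 9 lines: bhm zahk gni mcm amk ncfdj dxcn ily oots
Hunk 4: at line 4 remove [amk,ncfdj,dxcn] add [rsoo,hbey] -> 8 lines: bhm zahk gni mcm rsoo hbey ily oots
Hunk 5: at line 4 remove [rsoo] add [nrbfl,ngovc,xnbu] -> 10 lines: bhm zahk gni mcm nrbfl ngovc xnbu hbey ily oots

Answer: bhm
zahk
gni
mcm
nrbfl
ngovc
xnbu
hbey
ily
oots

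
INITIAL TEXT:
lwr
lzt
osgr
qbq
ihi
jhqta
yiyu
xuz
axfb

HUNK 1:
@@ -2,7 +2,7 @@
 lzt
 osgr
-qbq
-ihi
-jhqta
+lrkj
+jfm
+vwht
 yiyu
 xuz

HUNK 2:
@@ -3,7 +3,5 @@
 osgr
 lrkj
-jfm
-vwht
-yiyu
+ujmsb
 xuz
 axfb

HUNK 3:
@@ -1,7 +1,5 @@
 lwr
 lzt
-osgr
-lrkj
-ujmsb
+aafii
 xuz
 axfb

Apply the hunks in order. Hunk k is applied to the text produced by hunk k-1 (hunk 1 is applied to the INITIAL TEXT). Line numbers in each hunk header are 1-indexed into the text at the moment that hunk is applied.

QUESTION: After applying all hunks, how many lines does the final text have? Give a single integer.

Hunk 1: at line 2 remove [qbq,ihi,jhqta] add [lrkj,jfm,vwht] -> 9 lines: lwr lzt osgr lrkj jfm vwht yiyu xuz axfb
Hunk 2: at line 3 remove [jfm,vwht,yiyu] add [ujmsb] -> 7 lines: lwr lzt osgr lrkj ujmsb xuz axfb
Hunk 3: at line 1 remove [osgr,lrkj,ujmsb] add [aafii] -> 5 lines: lwr lzt aafii xuz axfb
Final line count: 5

Answer: 5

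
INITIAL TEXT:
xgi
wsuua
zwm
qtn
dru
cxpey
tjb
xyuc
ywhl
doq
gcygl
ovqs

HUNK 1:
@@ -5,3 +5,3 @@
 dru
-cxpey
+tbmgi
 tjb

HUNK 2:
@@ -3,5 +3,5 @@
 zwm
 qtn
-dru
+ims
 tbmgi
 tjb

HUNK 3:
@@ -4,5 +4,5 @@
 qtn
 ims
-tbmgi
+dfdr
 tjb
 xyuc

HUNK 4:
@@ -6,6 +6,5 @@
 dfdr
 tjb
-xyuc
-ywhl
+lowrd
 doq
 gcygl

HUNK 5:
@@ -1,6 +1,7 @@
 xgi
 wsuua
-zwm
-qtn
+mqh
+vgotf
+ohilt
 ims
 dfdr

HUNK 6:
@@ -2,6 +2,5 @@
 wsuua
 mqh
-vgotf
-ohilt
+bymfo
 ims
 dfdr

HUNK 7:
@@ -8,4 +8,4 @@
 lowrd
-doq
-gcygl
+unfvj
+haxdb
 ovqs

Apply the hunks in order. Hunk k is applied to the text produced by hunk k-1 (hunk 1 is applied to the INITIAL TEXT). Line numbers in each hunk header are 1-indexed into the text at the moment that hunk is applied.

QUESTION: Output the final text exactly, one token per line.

Answer: xgi
wsuua
mqh
bymfo
ims
dfdr
tjb
lowrd
unfvj
haxdb
ovqs

Derivation:
Hunk 1: at line 5 remove [cxpey] add [tbmgi] -> 12 lines: xgi wsuua zwm qtn dru tbmgi tjb xyuc ywhl doq gcygl ovqs
Hunk 2: at line 3 remove [dru] add [ims] -> 12 lines: xgi wsuua zwm qtn ims tbmgi tjb xyuc ywhl doq gcygl ovqs
Hunk 3: at line 4 remove [tbmgi] add [dfdr] -> 12 lines: xgi wsuua zwm qtn ims dfdr tjb xyuc ywhl doq gcygl ovqs
Hunk 4: at line 6 remove [xyuc,ywhl] add [lowrd] -> 11 lines: xgi wsuua zwm qtn ims dfdr tjb lowrd doq gcygl ovqs
Hunk 5: at line 1 remove [zwm,qtn] add [mqh,vgotf,ohilt] -> 12 lines: xgi wsuua mqh vgotf ohilt ims dfdr tjb lowrd doq gcygl ovqs
Hunk 6: at line 2 remove [vgotf,ohilt] add [bymfo] -> 11 lines: xgi wsuua mqh bymfo ims dfdr tjb lowrd doq gcygl ovqs
Hunk 7: at line 8 remove [doq,gcygl] add [unfvj,haxdb] -> 11 lines: xgi wsuua mqh bymfo ims dfdr tjb lowrd unfvj haxdb ovqs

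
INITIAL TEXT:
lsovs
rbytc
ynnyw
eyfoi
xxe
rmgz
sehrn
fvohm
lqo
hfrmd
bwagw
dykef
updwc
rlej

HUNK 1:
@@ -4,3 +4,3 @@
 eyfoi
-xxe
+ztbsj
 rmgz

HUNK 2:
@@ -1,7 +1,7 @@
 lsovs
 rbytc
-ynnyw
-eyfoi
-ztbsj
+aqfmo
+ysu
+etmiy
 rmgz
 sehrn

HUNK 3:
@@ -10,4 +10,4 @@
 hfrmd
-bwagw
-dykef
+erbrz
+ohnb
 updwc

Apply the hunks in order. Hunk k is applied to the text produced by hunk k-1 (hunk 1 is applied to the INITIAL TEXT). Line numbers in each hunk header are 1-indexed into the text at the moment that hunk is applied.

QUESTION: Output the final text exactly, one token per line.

Hunk 1: at line 4 remove [xxe] add [ztbsj] -> 14 lines: lsovs rbytc ynnyw eyfoi ztbsj rmgz sehrn fvohm lqo hfrmd bwagw dykef updwc rlej
Hunk 2: at line 1 remove [ynnyw,eyfoi,ztbsj] add [aqfmo,ysu,etmiy] -> 14 lines: lsovs rbytc aqfmo ysu etmiy rmgz sehrn fvohm lqo hfrmd bwagw dykef updwc rlej
Hunk 3: at line 10 remove [bwagw,dykef] add [erbrz,ohnb] -> 14 lines: lsovs rbytc aqfmo ysu etmiy rmgz sehrn fvohm lqo hfrmd erbrz ohnb updwc rlej

Answer: lsovs
rbytc
aqfmo
ysu
etmiy
rmgz
sehrn
fvohm
lqo
hfrmd
erbrz
ohnb
updwc
rlej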